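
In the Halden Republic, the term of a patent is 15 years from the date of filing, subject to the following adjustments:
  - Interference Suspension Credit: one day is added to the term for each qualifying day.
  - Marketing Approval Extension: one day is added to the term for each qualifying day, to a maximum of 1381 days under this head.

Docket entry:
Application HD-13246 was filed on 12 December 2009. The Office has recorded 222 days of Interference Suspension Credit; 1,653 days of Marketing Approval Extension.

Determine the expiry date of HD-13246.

May 3, 2029

Base term: filing date + 15 years → 12 December 2024.
Interference Suspension Credit: +222 days → 22 July 2025.
Marketing Approval Extension: 1653 days claimed exceeds the 1381-day cap, so +1381 days → 3 May 2029.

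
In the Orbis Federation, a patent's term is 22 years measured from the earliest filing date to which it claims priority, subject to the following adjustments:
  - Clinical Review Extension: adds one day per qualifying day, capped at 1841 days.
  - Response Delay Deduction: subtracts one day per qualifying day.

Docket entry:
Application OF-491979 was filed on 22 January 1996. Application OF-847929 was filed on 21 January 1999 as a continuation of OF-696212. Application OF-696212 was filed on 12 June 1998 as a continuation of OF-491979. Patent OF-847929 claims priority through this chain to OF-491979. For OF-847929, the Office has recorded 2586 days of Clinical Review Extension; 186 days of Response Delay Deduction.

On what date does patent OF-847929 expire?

Earliest priority filing: 22 January 1996.
Base term: 22 January 1996 + 22 years → 22 January 2018.
Clinical Review Extension: 2586 days claimed exceeds the 1841-day cap, so +1841 days → 6 February 2023.
Response Delay Deduction: −186 days → 4 August 2022.

August 4, 2022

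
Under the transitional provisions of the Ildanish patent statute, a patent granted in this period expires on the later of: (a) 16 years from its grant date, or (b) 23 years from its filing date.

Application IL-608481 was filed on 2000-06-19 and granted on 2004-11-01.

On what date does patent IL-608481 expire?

2023-06-19

(a) grant + 16 years → 1 November 2020.
(b) filing + 23 years → 19 June 2023.
Later of the two: 19 June 2023.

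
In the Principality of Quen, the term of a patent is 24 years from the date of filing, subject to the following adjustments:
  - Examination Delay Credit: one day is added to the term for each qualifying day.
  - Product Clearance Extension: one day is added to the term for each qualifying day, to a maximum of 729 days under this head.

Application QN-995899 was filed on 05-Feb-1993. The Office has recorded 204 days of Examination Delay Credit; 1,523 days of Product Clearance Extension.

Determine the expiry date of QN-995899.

Base term: filing date + 24 years → 5 February 2017.
Examination Delay Credit: +204 days → 28 August 2017.
Product Clearance Extension: 1523 days claimed exceeds the 729-day cap, so +729 days → 27 August 2019.

August 27, 2019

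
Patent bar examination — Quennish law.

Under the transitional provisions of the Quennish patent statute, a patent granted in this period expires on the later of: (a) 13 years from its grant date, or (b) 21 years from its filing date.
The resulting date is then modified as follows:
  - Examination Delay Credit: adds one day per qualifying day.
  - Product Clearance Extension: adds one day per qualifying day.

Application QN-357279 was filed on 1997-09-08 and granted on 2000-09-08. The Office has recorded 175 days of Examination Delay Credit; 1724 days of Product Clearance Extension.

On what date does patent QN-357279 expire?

(a) grant + 13 years → 8 September 2013.
(b) filing + 21 years → 8 September 2018.
Later of the two: 8 September 2018.
Examination Delay Credit: +175 days → 2 March 2019.
Product Clearance Extension: +1724 days → 20 November 2023.

2023-11-20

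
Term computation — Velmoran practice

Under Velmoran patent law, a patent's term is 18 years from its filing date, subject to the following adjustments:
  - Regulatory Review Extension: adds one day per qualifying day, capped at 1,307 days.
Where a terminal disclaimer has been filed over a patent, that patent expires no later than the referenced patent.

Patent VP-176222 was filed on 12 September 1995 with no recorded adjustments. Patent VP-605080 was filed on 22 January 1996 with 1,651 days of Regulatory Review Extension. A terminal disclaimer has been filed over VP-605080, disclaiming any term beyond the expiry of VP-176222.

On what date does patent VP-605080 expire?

Natural term of VP-605080:
  Base: filing + 18 years → 22 January 2014.
  Regulatory Review Extension: 1651 days claimed exceeds the 1307-day cap, so +1307 days → 21 August 2017.
Expiry of referenced patent VP-176222:
  Base: filing + 18 years → 12 September 2013.
Terminal disclaimer: VP-605080 expires on the earlier of 21 August 2017 and 12 September 2013.

September 12, 2013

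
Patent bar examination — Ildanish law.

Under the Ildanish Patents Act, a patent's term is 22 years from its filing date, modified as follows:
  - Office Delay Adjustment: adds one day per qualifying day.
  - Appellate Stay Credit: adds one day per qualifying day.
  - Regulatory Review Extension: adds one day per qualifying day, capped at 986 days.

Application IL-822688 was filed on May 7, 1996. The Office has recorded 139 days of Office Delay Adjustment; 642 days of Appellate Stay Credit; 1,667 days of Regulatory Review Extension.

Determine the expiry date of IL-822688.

2023-03-09

Base term: filing date + 22 years → 7 May 2018.
Office Delay Adjustment: +139 days → 23 September 2018.
Appellate Stay Credit: +642 days → 26 June 2020.
Regulatory Review Extension: 1667 days claimed exceeds the 986-day cap, so +986 days → 9 March 2023.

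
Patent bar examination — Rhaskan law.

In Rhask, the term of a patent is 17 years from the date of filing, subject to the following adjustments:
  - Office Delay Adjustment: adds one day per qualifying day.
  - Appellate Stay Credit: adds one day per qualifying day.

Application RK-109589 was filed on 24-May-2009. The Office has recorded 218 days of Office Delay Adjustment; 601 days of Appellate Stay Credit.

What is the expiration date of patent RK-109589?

August 20, 2028

Base term: filing date + 17 years → 24 May 2026.
Office Delay Adjustment: +218 days → 28 December 2026.
Appellate Stay Credit: +601 days → 20 August 2028.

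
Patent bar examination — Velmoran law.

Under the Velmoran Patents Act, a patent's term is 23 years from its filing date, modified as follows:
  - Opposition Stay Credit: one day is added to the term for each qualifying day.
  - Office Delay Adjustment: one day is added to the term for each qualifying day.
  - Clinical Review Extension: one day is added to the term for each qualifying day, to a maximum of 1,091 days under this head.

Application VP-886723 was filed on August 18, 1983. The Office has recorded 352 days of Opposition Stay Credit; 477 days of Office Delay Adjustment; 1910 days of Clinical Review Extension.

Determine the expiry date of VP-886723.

Base term: filing date + 23 years → 18 August 2006.
Opposition Stay Credit: +352 days → 5 August 2007.
Office Delay Adjustment: +477 days → 24 November 2008.
Clinical Review Extension: 1910 days claimed exceeds the 1091-day cap, so +1091 days → 20 November 2011.

November 20, 2011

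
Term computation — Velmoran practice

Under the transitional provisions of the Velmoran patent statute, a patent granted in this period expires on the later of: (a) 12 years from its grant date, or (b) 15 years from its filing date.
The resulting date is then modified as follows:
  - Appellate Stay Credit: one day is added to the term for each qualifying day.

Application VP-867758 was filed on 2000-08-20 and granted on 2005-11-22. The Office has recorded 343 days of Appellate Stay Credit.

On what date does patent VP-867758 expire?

2018-10-31

(a) grant + 12 years → 22 November 2017.
(b) filing + 15 years → 20 August 2015.
Later of the two: 22 November 2017.
Appellate Stay Credit: +343 days → 31 October 2018.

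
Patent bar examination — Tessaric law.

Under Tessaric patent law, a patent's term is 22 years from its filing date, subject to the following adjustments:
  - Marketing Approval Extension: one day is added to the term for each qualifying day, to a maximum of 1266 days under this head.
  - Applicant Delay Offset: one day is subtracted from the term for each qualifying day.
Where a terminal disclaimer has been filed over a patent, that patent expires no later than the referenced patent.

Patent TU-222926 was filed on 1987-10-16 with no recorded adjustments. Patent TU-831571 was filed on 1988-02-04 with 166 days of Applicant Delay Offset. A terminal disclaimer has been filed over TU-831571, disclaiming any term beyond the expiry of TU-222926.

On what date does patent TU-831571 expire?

Natural term of TU-831571:
  Base: filing + 22 years → 4 February 2010.
  Applicant Delay Offset: −166 days → 22 August 2009.
Expiry of referenced patent TU-222926:
  Base: filing + 22 years → 16 October 2009.
Terminal disclaimer: TU-831571 expires on the earlier of 22 August 2009 and 16 October 2009.

2009-08-22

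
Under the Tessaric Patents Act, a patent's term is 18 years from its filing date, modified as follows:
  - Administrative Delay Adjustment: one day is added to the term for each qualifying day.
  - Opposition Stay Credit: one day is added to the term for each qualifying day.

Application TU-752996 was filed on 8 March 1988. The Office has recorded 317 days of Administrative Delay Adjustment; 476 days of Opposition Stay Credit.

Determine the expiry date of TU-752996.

Base term: filing date + 18 years → 8 March 2006.
Administrative Delay Adjustment: +317 days → 19 January 2007.
Opposition Stay Credit: +476 days → 9 May 2008.

May 9, 2008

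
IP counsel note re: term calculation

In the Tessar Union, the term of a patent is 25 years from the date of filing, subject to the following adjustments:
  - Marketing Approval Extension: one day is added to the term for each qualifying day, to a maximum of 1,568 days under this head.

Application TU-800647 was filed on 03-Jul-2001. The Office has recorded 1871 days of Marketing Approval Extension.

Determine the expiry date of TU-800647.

Base term: filing date + 25 years → 3 July 2026.
Marketing Approval Extension: 1871 days claimed exceeds the 1568-day cap, so +1568 days → 18 October 2030.

October 18, 2030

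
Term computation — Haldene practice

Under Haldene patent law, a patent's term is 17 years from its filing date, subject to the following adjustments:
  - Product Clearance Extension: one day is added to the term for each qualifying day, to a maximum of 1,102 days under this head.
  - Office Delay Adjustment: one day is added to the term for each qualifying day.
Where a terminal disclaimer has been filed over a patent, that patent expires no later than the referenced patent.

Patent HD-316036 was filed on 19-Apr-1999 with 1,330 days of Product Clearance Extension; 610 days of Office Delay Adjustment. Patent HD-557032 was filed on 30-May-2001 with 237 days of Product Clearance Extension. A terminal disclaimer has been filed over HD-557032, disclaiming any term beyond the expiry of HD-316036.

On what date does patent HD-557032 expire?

Natural term of HD-557032:
  Base: filing + 17 years → 30 May 2018.
  Product Clearance Extension: 237 days (within the 1102-day cap) → +237 days → 22 January 2019.
Expiry of referenced patent HD-316036:
  Base: filing + 17 years → 19 April 2016.
  Product Clearance Extension: 1330 days claimed exceeds the 1102-day cap, so +1102 days → 26 April 2019.
  Office Delay Adjustment: +610 days → 26 December 2020.
Terminal disclaimer: HD-557032 expires on the earlier of 22 January 2019 and 26 December 2020.

2019-01-22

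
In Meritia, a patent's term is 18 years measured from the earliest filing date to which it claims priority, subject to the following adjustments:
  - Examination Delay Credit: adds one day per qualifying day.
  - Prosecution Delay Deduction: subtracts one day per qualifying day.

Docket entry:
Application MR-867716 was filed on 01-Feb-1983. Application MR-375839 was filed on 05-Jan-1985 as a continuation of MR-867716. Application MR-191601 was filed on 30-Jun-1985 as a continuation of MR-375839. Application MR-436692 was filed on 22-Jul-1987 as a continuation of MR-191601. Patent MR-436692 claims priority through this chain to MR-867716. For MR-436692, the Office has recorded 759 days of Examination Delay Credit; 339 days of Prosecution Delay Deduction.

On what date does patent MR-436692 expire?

March 28, 2002

Earliest priority filing: 1 February 1983.
Base term: 1 February 1983 + 18 years → 1 February 2001.
Examination Delay Credit: +759 days → 2 March 2003.
Prosecution Delay Deduction: −339 days → 28 March 2002.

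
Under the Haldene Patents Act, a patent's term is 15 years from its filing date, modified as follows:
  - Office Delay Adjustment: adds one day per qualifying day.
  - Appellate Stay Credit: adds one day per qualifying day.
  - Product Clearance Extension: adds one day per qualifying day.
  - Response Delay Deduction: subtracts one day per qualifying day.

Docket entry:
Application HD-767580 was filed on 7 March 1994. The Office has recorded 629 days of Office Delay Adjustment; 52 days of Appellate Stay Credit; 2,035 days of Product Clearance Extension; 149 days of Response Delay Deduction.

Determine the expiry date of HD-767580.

Base term: filing date + 15 years → 7 March 2009.
Office Delay Adjustment: +629 days → 26 November 2010.
Appellate Stay Credit: +52 days → 17 January 2011.
Product Clearance Extension: +2035 days → 13 August 2016.
Response Delay Deduction: −149 days → 17 March 2016.

March 17, 2016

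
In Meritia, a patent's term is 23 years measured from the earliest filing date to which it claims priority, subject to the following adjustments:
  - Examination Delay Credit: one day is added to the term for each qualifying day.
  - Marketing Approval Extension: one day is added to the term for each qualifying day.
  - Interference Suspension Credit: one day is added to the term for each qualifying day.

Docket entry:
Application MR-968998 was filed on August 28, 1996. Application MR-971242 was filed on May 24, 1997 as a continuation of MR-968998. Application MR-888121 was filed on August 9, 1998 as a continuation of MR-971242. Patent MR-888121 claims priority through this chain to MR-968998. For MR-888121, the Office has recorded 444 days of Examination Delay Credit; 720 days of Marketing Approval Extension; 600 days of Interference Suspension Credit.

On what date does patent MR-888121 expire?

2024-06-26

Earliest priority filing: 28 August 1996.
Base term: 28 August 1996 + 23 years → 28 August 2019.
Examination Delay Credit: +444 days → 14 November 2020.
Marketing Approval Extension: +720 days → 4 November 2022.
Interference Suspension Credit: +600 days → 26 June 2024.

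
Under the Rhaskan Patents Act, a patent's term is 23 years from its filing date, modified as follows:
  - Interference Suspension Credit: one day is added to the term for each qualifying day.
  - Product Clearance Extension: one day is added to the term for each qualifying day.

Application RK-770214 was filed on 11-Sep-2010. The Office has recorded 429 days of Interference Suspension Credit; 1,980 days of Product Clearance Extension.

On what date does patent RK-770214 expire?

2040-04-16

Base term: filing date + 23 years → 11 September 2033.
Interference Suspension Credit: +429 days → 14 November 2034.
Product Clearance Extension: +1980 days → 16 April 2040.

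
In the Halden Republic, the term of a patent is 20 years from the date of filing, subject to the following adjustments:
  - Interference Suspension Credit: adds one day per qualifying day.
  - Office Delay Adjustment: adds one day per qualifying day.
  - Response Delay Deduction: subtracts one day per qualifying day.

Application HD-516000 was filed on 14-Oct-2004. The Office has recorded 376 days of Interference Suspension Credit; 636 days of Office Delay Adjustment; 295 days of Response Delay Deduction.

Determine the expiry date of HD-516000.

October 1, 2026

Base term: filing date + 20 years → 14 October 2024.
Interference Suspension Credit: +376 days → 25 October 2025.
Office Delay Adjustment: +636 days → 23 July 2027.
Response Delay Deduction: −295 days → 1 October 2026.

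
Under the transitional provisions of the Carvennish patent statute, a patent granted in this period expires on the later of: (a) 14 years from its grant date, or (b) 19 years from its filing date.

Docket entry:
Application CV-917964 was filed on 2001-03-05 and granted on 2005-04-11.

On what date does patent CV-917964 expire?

(a) grant + 14 years → 11 April 2019.
(b) filing + 19 years → 5 March 2020.
Later of the two: 5 March 2020.

March 5, 2020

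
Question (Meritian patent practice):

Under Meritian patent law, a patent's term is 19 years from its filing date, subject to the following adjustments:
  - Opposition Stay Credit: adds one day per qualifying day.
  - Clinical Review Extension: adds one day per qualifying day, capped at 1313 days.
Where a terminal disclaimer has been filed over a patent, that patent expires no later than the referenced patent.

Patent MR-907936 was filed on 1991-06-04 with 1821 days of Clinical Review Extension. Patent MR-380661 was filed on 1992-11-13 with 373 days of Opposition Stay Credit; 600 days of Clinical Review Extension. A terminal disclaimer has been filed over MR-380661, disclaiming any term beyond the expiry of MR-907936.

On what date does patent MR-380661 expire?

Natural term of MR-380661:
  Base: filing + 19 years → 13 November 2011.
  Opposition Stay Credit: +373 days → 20 November 2012.
  Clinical Review Extension: 600 days (within the 1313-day cap) → +600 days → 13 July 2014.
Expiry of referenced patent MR-907936:
  Base: filing + 19 years → 4 June 2010.
  Clinical Review Extension: 1821 days claimed exceeds the 1313-day cap, so +1313 days → 7 January 2014.
Terminal disclaimer: MR-380661 expires on the earlier of 13 July 2014 and 7 January 2014.

January 7, 2014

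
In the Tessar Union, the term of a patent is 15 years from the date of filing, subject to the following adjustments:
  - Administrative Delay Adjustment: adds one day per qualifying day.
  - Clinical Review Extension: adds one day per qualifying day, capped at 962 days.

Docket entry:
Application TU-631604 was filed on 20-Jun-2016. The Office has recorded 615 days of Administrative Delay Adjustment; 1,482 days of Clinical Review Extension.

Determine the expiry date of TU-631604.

Base term: filing date + 15 years → 20 June 2031.
Administrative Delay Adjustment: +615 days → 24 February 2033.
Clinical Review Extension: 1482 days claimed exceeds the 962-day cap, so +962 days → 14 October 2035.

October 14, 2035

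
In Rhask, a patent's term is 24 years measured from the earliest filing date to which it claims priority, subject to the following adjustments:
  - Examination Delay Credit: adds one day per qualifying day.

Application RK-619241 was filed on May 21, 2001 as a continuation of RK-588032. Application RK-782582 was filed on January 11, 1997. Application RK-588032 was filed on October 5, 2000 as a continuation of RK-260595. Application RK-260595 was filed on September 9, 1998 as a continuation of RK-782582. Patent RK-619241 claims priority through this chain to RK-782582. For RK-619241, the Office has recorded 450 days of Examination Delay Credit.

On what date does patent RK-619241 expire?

Earliest priority filing: 11 January 1997.
Base term: 11 January 1997 + 24 years → 11 January 2021.
Examination Delay Credit: +450 days → 6 April 2022.

April 6, 2022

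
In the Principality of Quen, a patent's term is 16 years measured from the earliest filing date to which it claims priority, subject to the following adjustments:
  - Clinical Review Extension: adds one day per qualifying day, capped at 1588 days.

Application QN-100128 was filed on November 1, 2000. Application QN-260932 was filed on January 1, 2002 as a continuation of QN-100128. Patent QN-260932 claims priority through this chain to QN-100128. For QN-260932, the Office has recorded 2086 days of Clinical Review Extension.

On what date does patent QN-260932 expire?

Earliest priority filing: 1 November 2000.
Base term: 1 November 2000 + 16 years → 1 November 2016.
Clinical Review Extension: 2086 days claimed exceeds the 1588-day cap, so +1588 days → 8 March 2021.

2021-03-08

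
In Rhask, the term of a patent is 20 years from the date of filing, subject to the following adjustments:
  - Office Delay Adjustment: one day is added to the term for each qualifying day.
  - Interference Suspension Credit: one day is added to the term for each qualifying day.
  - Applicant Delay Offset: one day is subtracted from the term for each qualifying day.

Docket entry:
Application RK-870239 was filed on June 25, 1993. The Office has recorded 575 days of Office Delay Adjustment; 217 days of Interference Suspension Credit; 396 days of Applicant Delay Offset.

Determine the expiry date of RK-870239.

2014-07-26

Base term: filing date + 20 years → 25 June 2013.
Office Delay Adjustment: +575 days → 21 January 2015.
Interference Suspension Credit: +217 days → 26 August 2015.
Applicant Delay Offset: −396 days → 26 July 2014.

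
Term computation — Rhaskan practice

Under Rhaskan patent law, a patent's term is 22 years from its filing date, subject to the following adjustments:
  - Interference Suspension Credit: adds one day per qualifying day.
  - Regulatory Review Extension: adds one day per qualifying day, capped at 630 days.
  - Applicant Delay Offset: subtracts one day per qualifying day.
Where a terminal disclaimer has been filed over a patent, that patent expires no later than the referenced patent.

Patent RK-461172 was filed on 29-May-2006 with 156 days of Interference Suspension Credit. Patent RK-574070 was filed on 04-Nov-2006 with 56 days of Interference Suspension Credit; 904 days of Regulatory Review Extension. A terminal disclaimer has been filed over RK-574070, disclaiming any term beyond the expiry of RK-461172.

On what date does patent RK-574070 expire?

November 1, 2028

Natural term of RK-574070:
  Base: filing + 22 years → 4 November 2028.
  Interference Suspension Credit: +56 days → 30 December 2028.
  Regulatory Review Extension: 904 days claimed exceeds the 630-day cap, so +630 days → 21 September 2030.
Expiry of referenced patent RK-461172:
  Base: filing + 22 years → 29 May 2028.
  Interference Suspension Credit: +156 days → 1 November 2028.
Terminal disclaimer: RK-574070 expires on the earlier of 21 September 2030 and 1 November 2028.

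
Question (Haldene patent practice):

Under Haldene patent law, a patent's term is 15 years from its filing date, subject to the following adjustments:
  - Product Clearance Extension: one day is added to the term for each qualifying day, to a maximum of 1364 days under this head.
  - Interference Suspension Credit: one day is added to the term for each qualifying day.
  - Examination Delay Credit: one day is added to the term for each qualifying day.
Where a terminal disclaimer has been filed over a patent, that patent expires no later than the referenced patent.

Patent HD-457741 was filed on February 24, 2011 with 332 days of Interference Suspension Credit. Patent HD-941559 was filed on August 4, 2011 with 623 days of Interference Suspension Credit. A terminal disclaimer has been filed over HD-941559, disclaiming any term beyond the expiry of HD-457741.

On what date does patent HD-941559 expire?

Natural term of HD-941559:
  Base: filing + 15 years → 4 August 2026.
  Interference Suspension Credit: +623 days → 18 April 2028.
Expiry of referenced patent HD-457741:
  Base: filing + 15 years → 24 February 2026.
  Interference Suspension Credit: +332 days → 22 January 2027.
Terminal disclaimer: HD-941559 expires on the earlier of 18 April 2028 and 22 January 2027.

2027-01-22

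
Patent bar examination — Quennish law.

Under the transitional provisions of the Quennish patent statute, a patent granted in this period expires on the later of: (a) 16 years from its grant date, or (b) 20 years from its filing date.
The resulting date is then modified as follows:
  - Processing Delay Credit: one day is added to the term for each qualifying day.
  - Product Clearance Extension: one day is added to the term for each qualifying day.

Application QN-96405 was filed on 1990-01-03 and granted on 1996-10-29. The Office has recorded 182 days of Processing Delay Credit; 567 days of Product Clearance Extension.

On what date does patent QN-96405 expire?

2014-11-17

(a) grant + 16 years → 29 October 2012.
(b) filing + 20 years → 3 January 2010.
Later of the two: 29 October 2012.
Processing Delay Credit: +182 days → 29 April 2013.
Product Clearance Extension: +567 days → 17 November 2014.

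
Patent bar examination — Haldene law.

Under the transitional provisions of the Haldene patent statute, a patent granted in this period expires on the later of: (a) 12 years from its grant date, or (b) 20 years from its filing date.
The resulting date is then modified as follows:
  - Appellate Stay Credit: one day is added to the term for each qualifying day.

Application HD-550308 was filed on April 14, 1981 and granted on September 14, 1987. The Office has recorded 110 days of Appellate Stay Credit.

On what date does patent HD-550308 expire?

(a) grant + 12 years → 14 September 1999.
(b) filing + 20 years → 14 April 2001.
Later of the two: 14 April 2001.
Appellate Stay Credit: +110 days → 2 August 2001.

2001-08-02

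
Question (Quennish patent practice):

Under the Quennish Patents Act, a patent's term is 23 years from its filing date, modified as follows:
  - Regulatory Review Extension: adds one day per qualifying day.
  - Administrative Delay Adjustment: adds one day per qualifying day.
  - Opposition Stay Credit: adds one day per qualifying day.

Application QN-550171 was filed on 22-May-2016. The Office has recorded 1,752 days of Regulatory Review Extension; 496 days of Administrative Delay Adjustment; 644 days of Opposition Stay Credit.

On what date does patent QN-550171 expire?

Base term: filing date + 23 years → 22 May 2039.
Regulatory Review Extension: +1752 days → 8 March 2044.
Administrative Delay Adjustment: +496 days → 17 July 2045.
Opposition Stay Credit: +644 days → 22 April 2047.

April 22, 2047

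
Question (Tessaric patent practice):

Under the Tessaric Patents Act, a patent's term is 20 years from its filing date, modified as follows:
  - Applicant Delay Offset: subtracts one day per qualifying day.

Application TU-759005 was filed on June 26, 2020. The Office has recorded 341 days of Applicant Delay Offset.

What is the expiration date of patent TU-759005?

July 21, 2039

Base term: filing date + 20 years → 26 June 2040.
Applicant Delay Offset: −341 days → 21 July 2039.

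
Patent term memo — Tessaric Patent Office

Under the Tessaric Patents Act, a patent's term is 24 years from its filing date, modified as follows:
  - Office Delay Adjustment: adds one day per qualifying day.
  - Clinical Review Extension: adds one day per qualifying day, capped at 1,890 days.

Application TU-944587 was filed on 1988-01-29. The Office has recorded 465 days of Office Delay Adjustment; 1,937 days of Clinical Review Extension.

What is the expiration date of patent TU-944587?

2018-07-11

Base term: filing date + 24 years → 29 January 2012.
Office Delay Adjustment: +465 days → 8 May 2013.
Clinical Review Extension: 1937 days claimed exceeds the 1890-day cap, so +1890 days → 11 July 2018.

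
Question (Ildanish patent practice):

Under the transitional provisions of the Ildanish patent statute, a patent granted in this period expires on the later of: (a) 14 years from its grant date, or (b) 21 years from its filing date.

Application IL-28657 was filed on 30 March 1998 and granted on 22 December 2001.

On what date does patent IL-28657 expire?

(a) grant + 14 years → 22 December 2015.
(b) filing + 21 years → 30 March 2019.
Later of the two: 30 March 2019.

2019-03-30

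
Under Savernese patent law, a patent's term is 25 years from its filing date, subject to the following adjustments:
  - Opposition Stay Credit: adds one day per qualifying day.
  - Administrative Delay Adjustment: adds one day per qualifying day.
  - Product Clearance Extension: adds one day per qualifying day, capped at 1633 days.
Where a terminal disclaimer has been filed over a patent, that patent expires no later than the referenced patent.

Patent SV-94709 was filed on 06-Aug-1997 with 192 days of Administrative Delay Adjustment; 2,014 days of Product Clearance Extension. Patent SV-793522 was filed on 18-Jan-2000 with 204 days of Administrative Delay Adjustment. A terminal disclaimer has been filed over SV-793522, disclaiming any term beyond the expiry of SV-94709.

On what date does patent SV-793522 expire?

Natural term of SV-793522:
  Base: filing + 25 years → 18 January 2025.
  Administrative Delay Adjustment: +204 days → 10 August 2025.
Expiry of referenced patent SV-94709:
  Base: filing + 25 years → 6 August 2022.
  Administrative Delay Adjustment: +192 days → 14 February 2023.
  Product Clearance Extension: 2014 days claimed exceeds the 1633-day cap, so +1633 days → 5 August 2027.
Terminal disclaimer: SV-793522 expires on the earlier of 10 August 2025 and 5 August 2027.

2025-08-10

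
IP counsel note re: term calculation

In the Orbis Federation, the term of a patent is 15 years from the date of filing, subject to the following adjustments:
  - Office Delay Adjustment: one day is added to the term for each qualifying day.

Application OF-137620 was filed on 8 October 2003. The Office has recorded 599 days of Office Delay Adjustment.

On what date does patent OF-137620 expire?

2020-05-29

Base term: filing date + 15 years → 8 October 2018.
Office Delay Adjustment: +599 days → 29 May 2020.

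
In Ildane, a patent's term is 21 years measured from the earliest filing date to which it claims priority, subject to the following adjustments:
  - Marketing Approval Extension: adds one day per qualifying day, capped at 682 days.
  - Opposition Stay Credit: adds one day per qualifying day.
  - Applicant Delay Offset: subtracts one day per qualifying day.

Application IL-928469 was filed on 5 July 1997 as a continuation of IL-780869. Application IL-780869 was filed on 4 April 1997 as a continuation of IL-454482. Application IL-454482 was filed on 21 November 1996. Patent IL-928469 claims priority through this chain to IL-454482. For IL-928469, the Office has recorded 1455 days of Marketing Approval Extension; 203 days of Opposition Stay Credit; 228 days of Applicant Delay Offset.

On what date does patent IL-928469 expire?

Earliest priority filing: 21 November 1996.
Base term: 21 November 1996 + 21 years → 21 November 2017.
Marketing Approval Extension: 1455 days claimed exceeds the 682-day cap, so +682 days → 4 October 2019.
Opposition Stay Credit: +203 days → 24 April 2020.
Applicant Delay Offset: −228 days → 9 September 2019.

2019-09-09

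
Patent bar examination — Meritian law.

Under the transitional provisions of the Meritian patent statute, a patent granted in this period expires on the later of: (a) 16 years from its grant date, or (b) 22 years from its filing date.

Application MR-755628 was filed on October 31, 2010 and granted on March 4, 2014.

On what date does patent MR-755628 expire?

(a) grant + 16 years → 4 March 2030.
(b) filing + 22 years → 31 October 2032.
Later of the two: 31 October 2032.

October 31, 2032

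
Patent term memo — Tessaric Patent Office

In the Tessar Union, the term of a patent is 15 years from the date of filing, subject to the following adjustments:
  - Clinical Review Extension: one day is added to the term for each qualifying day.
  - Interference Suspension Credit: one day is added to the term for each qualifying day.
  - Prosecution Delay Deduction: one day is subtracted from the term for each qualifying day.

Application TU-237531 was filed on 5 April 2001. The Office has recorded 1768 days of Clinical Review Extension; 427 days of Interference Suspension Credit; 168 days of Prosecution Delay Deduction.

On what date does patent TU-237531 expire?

2021-10-23

Base term: filing date + 15 years → 5 April 2016.
Clinical Review Extension: +1768 days → 6 February 2021.
Interference Suspension Credit: +427 days → 9 April 2022.
Prosecution Delay Deduction: −168 days → 23 October 2021.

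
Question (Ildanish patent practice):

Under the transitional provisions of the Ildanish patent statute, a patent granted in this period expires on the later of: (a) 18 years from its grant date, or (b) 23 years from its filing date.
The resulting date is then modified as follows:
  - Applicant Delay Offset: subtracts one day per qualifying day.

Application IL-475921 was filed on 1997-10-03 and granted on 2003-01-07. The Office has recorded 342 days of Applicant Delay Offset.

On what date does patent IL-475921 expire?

January 31, 2020

(a) grant + 18 years → 7 January 2021.
(b) filing + 23 years → 3 October 2020.
Later of the two: 7 January 2021.
Applicant Delay Offset: −342 days → 31 January 2020.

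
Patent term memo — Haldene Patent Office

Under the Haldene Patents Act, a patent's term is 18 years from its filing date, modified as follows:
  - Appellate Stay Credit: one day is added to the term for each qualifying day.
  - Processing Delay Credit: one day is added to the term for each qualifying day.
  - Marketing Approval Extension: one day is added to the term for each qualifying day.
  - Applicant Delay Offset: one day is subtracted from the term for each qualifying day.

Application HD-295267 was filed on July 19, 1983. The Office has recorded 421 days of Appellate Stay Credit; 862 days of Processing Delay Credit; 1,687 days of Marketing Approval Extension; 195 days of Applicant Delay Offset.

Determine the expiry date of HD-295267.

February 22, 2009

Base term: filing date + 18 years → 19 July 2001.
Appellate Stay Credit: +421 days → 13 September 2002.
Processing Delay Credit: +862 days → 22 January 2005.
Marketing Approval Extension: +1687 days → 5 September 2009.
Applicant Delay Offset: −195 days → 22 February 2009.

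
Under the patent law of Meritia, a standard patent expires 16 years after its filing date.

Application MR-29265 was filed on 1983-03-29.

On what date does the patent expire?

Filing date + 16 years → 29 March 1999.

March 29, 1999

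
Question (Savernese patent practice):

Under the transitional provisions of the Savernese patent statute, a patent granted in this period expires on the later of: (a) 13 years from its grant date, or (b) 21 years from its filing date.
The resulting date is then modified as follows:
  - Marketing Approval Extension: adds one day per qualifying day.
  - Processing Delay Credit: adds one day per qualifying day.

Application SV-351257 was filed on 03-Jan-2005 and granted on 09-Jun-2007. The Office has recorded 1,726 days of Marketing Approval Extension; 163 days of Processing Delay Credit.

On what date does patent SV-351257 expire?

(a) grant + 13 years → 9 June 2020.
(b) filing + 21 years → 3 January 2026.
Later of the two: 3 January 2026.
Marketing Approval Extension: +1726 days → 25 September 2030.
Processing Delay Credit: +163 days → 7 March 2031.

2031-03-07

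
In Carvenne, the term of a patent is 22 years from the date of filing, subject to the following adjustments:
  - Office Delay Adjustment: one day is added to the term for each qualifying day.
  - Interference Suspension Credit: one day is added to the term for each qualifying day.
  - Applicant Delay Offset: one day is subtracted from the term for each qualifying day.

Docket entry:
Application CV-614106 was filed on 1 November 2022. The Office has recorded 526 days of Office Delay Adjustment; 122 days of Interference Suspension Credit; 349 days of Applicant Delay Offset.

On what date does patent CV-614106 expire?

2045-08-27

Base term: filing date + 22 years → 1 November 2044.
Office Delay Adjustment: +526 days → 11 April 2046.
Interference Suspension Credit: +122 days → 11 August 2046.
Applicant Delay Offset: −349 days → 27 August 2045.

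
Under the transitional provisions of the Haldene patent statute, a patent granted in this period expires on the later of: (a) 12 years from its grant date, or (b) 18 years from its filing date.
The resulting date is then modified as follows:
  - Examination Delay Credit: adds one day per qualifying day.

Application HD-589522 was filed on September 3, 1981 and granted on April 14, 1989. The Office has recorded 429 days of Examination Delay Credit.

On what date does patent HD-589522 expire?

June 17, 2002

(a) grant + 12 years → 14 April 2001.
(b) filing + 18 years → 3 September 1999.
Later of the two: 14 April 2001.
Examination Delay Credit: +429 days → 17 June 2002.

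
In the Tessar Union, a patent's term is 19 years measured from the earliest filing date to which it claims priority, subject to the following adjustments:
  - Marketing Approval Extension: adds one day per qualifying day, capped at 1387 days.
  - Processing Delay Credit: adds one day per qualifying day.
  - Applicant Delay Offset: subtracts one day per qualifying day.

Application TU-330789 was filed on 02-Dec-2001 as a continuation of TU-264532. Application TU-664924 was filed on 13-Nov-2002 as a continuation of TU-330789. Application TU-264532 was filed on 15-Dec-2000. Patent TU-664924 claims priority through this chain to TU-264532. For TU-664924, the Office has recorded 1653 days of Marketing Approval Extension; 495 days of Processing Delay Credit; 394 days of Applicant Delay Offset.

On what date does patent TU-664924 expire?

January 11, 2024

Earliest priority filing: 15 December 2000.
Base term: 15 December 2000 + 19 years → 15 December 2019.
Marketing Approval Extension: 1653 days claimed exceeds the 1387-day cap, so +1387 days → 2 October 2023.
Processing Delay Credit: +495 days → 8 February 2025.
Applicant Delay Offset: −394 days → 11 January 2024.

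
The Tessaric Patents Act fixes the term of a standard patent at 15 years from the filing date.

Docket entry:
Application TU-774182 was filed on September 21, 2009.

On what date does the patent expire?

September 21, 2024

Filing date + 15 years → 21 September 2024.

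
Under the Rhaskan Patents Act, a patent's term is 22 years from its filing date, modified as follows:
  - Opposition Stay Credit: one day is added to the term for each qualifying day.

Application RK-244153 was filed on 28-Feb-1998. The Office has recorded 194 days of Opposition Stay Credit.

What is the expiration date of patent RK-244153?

Base term: filing date + 22 years → 28 February 2020.
Opposition Stay Credit: +194 days → 9 September 2020.

September 9, 2020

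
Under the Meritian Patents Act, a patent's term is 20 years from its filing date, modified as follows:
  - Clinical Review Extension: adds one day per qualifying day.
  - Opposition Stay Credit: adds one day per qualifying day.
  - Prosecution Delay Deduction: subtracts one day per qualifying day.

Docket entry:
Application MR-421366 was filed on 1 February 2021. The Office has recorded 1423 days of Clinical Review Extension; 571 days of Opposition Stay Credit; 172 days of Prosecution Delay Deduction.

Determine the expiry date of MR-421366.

Base term: filing date + 20 years → 1 February 2041.
Clinical Review Extension: +1423 days → 25 December 2044.
Opposition Stay Credit: +571 days → 19 July 2046.
Prosecution Delay Deduction: −172 days → 28 January 2046.

2046-01-28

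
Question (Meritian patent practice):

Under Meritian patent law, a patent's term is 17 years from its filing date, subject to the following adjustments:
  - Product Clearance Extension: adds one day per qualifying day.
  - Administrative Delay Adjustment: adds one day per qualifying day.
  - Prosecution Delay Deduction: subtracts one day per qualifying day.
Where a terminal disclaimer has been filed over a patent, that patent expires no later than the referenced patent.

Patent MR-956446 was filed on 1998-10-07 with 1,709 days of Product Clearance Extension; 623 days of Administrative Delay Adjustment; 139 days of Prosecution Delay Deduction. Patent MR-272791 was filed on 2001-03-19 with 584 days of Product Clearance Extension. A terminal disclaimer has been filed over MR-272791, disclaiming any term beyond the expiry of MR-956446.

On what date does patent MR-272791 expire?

Natural term of MR-272791:
  Base: filing + 17 years → 19 March 2018.
  Product Clearance Extension: +584 days → 24 October 2019.
Expiry of referenced patent MR-956446:
  Base: filing + 17 years → 7 October 2015.
  Product Clearance Extension: +1709 days → 11 June 2020.
  Administrative Delay Adjustment: +623 days → 24 February 2022.
  Prosecution Delay Deduction: −139 days → 8 October 2021.
Terminal disclaimer: MR-272791 expires on the earlier of 24 October 2019 and 8 October 2021.

October 24, 2019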